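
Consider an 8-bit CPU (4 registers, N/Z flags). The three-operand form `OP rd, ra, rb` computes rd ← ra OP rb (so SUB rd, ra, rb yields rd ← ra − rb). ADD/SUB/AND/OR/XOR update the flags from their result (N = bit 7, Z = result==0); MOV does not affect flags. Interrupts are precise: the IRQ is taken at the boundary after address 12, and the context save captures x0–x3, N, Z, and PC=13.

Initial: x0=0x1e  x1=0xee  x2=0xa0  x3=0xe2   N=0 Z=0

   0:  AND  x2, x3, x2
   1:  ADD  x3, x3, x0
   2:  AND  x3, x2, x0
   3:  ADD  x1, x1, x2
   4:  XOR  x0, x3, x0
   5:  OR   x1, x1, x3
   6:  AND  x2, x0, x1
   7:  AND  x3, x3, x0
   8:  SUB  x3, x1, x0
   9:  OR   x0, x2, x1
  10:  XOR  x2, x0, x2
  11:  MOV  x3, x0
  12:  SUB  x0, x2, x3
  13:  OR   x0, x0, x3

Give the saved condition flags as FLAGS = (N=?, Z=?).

FLAGS = (N=1, Z=0)

after  0: x0=0x1e x1=0xee x2=0xa0 x3=0xe2  N=1 Z=0
after  1: x0=0x1e x1=0xee x2=0xa0 x3=0x00  N=0 Z=1
after  2: x0=0x1e x1=0xee x2=0xa0 x3=0x00  N=0 Z=1
after  3: x0=0x1e x1=0x8e x2=0xa0 x3=0x00  N=1 Z=0
after  4: x0=0x1e x1=0x8e x2=0xa0 x3=0x00  N=0 Z=0
after  5: x0=0x1e x1=0x8e x2=0xa0 x3=0x00  N=1 Z=0
after  6: x0=0x1e x1=0x8e x2=0x0e x3=0x00  N=0 Z=0
after  7: x0=0x1e x1=0x8e x2=0x0e x3=0x00  N=0 Z=1
after  8: x0=0x1e x1=0x8e x2=0x0e x3=0x70  N=0 Z=0
after  9: x0=0x8e x1=0x8e x2=0x0e x3=0x70  N=1 Z=0
after 10: x0=0x8e x1=0x8e x2=0x80 x3=0x70  N=1 Z=0
after 11: x0=0x8e x1=0x8e x2=0x80 x3=0x8e  N=1 Z=0
after 12: x0=0xf2 x1=0x8e x2=0x80 x3=0x8e  N=1 Z=0
-- IRQ taken; context saved, return-PC = 13 --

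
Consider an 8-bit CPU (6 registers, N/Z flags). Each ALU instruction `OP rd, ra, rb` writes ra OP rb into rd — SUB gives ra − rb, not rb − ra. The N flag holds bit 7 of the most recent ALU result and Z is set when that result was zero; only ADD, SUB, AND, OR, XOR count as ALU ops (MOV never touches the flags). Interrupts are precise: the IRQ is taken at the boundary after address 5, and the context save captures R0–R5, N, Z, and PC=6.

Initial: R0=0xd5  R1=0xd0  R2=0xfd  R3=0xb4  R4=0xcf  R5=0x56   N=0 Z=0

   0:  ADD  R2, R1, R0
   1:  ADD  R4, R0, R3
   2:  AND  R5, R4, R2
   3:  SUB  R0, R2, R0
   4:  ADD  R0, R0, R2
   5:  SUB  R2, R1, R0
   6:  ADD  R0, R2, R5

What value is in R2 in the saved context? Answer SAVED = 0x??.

SAVED = 0x5b

after  0: R0=0xd5 R1=0xd0 R2=0xa5 R3=0xb4 R4=0xcf R5=0x56  N=1 Z=0
after  1: R0=0xd5 R1=0xd0 R2=0xa5 R3=0xb4 R4=0x89 R5=0x56  N=1 Z=0
after  2: R0=0xd5 R1=0xd0 R2=0xa5 R3=0xb4 R4=0x89 R5=0x81  N=1 Z=0
after  3: R0=0xd0 R1=0xd0 R2=0xa5 R3=0xb4 R4=0x89 R5=0x81  N=1 Z=0
after  4: R0=0x75 R1=0xd0 R2=0xa5 R3=0xb4 R4=0x89 R5=0x81  N=0 Z=0
after  5: R0=0x75 R1=0xd0 R2=0x5b R3=0xb4 R4=0x89 R5=0x81  N=0 Z=0
-- IRQ taken; context saved, return-PC = 6 --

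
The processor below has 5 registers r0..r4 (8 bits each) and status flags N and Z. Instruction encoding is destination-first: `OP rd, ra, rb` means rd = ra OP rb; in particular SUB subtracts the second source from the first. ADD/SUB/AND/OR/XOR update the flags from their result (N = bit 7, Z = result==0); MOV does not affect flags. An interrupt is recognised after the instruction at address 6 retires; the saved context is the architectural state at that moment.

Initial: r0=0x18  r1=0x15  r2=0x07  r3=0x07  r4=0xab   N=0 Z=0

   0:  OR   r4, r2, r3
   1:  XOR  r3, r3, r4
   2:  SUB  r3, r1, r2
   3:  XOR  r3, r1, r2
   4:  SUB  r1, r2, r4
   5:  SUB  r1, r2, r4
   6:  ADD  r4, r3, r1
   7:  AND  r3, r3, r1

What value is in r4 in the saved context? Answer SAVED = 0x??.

after  0: r0=0x18 r1=0x15 r2=0x07 r3=0x07 r4=0x07  N=0 Z=0
after  1: r0=0x18 r1=0x15 r2=0x07 r3=0x00 r4=0x07  N=0 Z=1
after  2: r0=0x18 r1=0x15 r2=0x07 r3=0x0e r4=0x07  N=0 Z=0
after  3: r0=0x18 r1=0x15 r2=0x07 r3=0x12 r4=0x07  N=0 Z=0
after  4: r0=0x18 r1=0x00 r2=0x07 r3=0x12 r4=0x07  N=0 Z=1
after  5: r0=0x18 r1=0x00 r2=0x07 r3=0x12 r4=0x07  N=0 Z=1
after  6: r0=0x18 r1=0x00 r2=0x07 r3=0x12 r4=0x12  N=0 Z=0
-- IRQ taken; context saved, return-PC = 7 --

SAVED = 0x12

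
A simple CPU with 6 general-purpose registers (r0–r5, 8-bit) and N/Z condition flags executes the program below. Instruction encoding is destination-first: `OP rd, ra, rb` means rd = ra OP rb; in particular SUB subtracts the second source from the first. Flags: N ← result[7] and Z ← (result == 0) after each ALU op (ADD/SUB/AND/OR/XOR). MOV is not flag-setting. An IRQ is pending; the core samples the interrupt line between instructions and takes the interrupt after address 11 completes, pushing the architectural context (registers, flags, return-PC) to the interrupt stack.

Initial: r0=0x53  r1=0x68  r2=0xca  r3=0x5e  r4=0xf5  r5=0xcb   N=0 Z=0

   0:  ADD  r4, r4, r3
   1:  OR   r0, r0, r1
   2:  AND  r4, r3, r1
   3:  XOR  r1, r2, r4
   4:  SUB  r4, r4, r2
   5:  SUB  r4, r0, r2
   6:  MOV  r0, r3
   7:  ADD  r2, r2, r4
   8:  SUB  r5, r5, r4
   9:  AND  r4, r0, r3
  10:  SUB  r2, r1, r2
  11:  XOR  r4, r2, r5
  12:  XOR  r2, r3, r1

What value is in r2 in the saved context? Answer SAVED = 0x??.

after  0: r0=0x53 r1=0x68 r2=0xca r3=0x5e r4=0x53 r5=0xcb  N=0 Z=0
after  1: r0=0x7b r1=0x68 r2=0xca r3=0x5e r4=0x53 r5=0xcb  N=0 Z=0
after  2: r0=0x7b r1=0x68 r2=0xca r3=0x5e r4=0x48 r5=0xcb  N=0 Z=0
after  3: r0=0x7b r1=0x82 r2=0xca r3=0x5e r4=0x48 r5=0xcb  N=1 Z=0
after  4: r0=0x7b r1=0x82 r2=0xca r3=0x5e r4=0x7e r5=0xcb  N=0 Z=0
after  5: r0=0x7b r1=0x82 r2=0xca r3=0x5e r4=0xb1 r5=0xcb  N=1 Z=0
after  6: r0=0x5e r1=0x82 r2=0xca r3=0x5e r4=0xb1 r5=0xcb  N=1 Z=0
after  7: r0=0x5e r1=0x82 r2=0x7b r3=0x5e r4=0xb1 r5=0xcb  N=0 Z=0
after  8: r0=0x5e r1=0x82 r2=0x7b r3=0x5e r4=0xb1 r5=0x1a  N=0 Z=0
after  9: r0=0x5e r1=0x82 r2=0x7b r3=0x5e r4=0x5e r5=0x1a  N=0 Z=0
after 10: r0=0x5e r1=0x82 r2=0x07 r3=0x5e r4=0x5e r5=0x1a  N=0 Z=0
after 11: r0=0x5e r1=0x82 r2=0x07 r3=0x5e r4=0x1d r5=0x1a  N=0 Z=0
-- IRQ taken; context saved, return-PC = 12 --

SAVED = 0x07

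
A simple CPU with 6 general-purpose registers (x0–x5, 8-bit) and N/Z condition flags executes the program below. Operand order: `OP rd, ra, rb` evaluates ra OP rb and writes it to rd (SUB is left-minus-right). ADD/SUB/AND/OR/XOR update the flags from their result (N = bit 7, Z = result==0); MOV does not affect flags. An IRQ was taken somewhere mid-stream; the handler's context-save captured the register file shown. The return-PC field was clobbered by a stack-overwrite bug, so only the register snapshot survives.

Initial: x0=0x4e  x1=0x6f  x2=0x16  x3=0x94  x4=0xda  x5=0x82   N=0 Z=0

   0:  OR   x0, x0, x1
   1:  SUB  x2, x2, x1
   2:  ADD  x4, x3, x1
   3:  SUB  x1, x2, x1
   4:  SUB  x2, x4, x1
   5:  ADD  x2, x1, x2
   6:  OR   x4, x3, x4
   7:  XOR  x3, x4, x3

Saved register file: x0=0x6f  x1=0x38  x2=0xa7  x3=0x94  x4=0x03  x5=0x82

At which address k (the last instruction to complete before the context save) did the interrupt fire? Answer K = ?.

K = 3

after  0: x0=0x6f x1=0x6f x2=0x16 x3=0x94 x4=0xda x5=0x82  N=0 Z=0
after  1: x0=0x6f x1=0x6f x2=0xa7 x3=0x94 x4=0xda x5=0x82  N=1 Z=0
after  2: x0=0x6f x1=0x6f x2=0xa7 x3=0x94 x4=0x03 x5=0x82  N=0 Z=0
after  3: x0=0x6f x1=0x38 x2=0xa7 x3=0x94 x4=0x03 x5=0x82  N=0 Z=0
-- IRQ taken; context saved, return-PC = 4 --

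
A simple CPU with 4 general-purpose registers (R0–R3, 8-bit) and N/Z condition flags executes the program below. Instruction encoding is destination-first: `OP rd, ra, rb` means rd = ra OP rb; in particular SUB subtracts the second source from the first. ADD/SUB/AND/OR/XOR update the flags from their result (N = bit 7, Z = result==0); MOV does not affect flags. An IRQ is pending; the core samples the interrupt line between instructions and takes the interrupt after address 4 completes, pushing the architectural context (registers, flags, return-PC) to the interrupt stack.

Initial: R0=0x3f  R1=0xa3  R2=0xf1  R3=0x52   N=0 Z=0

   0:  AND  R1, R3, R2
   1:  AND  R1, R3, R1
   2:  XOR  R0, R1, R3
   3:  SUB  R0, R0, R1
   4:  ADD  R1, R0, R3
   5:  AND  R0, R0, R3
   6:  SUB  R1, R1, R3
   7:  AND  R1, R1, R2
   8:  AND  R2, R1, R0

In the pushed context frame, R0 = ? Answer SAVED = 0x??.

after  0: R0=0x3f R1=0x50 R2=0xf1 R3=0x52  N=0 Z=0
after  1: R0=0x3f R1=0x50 R2=0xf1 R3=0x52  N=0 Z=0
after  2: R0=0x02 R1=0x50 R2=0xf1 R3=0x52  N=0 Z=0
after  3: R0=0xb2 R1=0x50 R2=0xf1 R3=0x52  N=1 Z=0
after  4: R0=0xb2 R1=0x04 R2=0xf1 R3=0x52  N=0 Z=0
-- IRQ taken; context saved, return-PC = 5 --

SAVED = 0xb2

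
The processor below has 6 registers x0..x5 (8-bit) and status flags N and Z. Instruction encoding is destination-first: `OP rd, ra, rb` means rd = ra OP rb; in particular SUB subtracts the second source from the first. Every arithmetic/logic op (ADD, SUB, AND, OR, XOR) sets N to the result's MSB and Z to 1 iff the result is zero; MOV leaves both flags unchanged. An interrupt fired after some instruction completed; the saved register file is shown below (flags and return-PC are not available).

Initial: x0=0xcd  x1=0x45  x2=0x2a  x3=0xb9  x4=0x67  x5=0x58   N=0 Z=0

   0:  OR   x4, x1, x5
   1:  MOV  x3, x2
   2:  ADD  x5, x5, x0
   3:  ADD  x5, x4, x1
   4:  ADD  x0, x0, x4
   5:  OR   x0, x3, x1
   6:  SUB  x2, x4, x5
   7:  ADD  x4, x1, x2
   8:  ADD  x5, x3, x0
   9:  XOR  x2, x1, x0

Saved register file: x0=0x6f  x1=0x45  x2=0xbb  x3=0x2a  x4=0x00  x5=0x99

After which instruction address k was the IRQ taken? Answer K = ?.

after  0: x0=0xcd x1=0x45 x2=0x2a x3=0xb9 x4=0x5d x5=0x58  N=0 Z=0
after  1: x0=0xcd x1=0x45 x2=0x2a x3=0x2a x4=0x5d x5=0x58  N=0 Z=0
after  2: x0=0xcd x1=0x45 x2=0x2a x3=0x2a x4=0x5d x5=0x25  N=0 Z=0
after  3: x0=0xcd x1=0x45 x2=0x2a x3=0x2a x4=0x5d x5=0xa2  N=1 Z=0
after  4: x0=0x2a x1=0x45 x2=0x2a x3=0x2a x4=0x5d x5=0xa2  N=0 Z=0
after  5: x0=0x6f x1=0x45 x2=0x2a x3=0x2a x4=0x5d x5=0xa2  N=0 Z=0
after  6: x0=0x6f x1=0x45 x2=0xbb x3=0x2a x4=0x5d x5=0xa2  N=1 Z=0
after  7: x0=0x6f x1=0x45 x2=0xbb x3=0x2a x4=0x00 x5=0xa2  N=0 Z=1
after  8: x0=0x6f x1=0x45 x2=0xbb x3=0x2a x4=0x00 x5=0x99  N=1 Z=0
-- IRQ taken; context saved, return-PC = 9 --

K = 8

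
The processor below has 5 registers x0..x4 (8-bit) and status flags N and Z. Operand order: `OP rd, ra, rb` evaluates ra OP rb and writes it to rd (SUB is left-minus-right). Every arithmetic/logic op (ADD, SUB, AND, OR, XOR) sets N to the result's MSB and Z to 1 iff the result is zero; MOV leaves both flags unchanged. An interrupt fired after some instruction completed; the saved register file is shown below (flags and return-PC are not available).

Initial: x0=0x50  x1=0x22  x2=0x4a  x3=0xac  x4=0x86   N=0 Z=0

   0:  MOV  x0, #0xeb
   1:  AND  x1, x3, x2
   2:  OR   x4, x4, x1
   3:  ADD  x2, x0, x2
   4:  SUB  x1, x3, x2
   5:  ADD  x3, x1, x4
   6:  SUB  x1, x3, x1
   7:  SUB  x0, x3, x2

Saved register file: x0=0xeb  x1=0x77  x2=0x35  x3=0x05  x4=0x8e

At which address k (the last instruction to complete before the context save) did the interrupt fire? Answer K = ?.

K = 5

after  0: x0=0xeb x1=0x22 x2=0x4a x3=0xac x4=0x86  N=0 Z=0
after  1: x0=0xeb x1=0x08 x2=0x4a x3=0xac x4=0x86  N=0 Z=0
after  2: x0=0xeb x1=0x08 x2=0x4a x3=0xac x4=0x8e  N=1 Z=0
after  3: x0=0xeb x1=0x08 x2=0x35 x3=0xac x4=0x8e  N=0 Z=0
after  4: x0=0xeb x1=0x77 x2=0x35 x3=0xac x4=0x8e  N=0 Z=0
after  5: x0=0xeb x1=0x77 x2=0x35 x3=0x05 x4=0x8e  N=0 Z=0
-- IRQ taken; context saved, return-PC = 6 --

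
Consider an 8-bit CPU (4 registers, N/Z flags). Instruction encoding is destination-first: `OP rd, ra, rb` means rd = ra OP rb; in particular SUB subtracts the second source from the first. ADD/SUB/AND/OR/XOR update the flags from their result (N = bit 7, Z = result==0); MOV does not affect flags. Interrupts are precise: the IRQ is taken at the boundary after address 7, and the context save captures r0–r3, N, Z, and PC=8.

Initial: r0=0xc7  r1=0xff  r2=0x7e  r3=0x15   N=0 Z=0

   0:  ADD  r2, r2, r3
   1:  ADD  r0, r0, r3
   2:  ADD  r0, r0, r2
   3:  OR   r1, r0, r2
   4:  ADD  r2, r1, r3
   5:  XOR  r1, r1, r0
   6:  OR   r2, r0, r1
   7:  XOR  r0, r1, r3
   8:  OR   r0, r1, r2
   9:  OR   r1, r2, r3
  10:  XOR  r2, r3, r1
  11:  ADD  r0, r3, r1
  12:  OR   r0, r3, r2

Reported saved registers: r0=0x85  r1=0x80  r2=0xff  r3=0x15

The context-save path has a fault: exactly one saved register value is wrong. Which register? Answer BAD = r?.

after  0: r0=0xc7 r1=0xff r2=0x93 r3=0x15  N=1 Z=0
after  1: r0=0xdc r1=0xff r2=0x93 r3=0x15  N=1 Z=0
after  2: r0=0x6f r1=0xff r2=0x93 r3=0x15  N=0 Z=0
after  3: r0=0x6f r1=0xff r2=0x93 r3=0x15  N=1 Z=0
after  4: r0=0x6f r1=0xff r2=0x14 r3=0x15  N=0 Z=0
after  5: r0=0x6f r1=0x90 r2=0x14 r3=0x15  N=1 Z=0
after  6: r0=0x6f r1=0x90 r2=0xff r3=0x15  N=1 Z=0
after  7: r0=0x85 r1=0x90 r2=0xff r3=0x15  N=1 Z=0
-- IRQ taken; context saved, return-PC = 8 --
mismatch: r1: reported 0x80 vs actual 0x90

BAD = r1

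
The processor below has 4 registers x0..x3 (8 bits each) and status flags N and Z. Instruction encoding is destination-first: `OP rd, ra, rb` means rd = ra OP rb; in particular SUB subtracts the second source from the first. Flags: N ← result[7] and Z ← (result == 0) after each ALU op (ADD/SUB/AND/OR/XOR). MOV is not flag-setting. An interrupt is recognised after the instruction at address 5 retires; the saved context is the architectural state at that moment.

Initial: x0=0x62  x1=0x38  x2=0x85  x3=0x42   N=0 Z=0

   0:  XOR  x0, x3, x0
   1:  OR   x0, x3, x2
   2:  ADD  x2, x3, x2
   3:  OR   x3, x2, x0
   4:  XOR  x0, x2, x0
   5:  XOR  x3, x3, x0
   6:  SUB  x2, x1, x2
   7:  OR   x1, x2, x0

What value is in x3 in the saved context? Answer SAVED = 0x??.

after  0: x0=0x20 x1=0x38 x2=0x85 x3=0x42  N=0 Z=0
after  1: x0=0xc7 x1=0x38 x2=0x85 x3=0x42  N=1 Z=0
after  2: x0=0xc7 x1=0x38 x2=0xc7 x3=0x42  N=1 Z=0
after  3: x0=0xc7 x1=0x38 x2=0xc7 x3=0xc7  N=1 Z=0
after  4: x0=0x00 x1=0x38 x2=0xc7 x3=0xc7  N=0 Z=1
after  5: x0=0x00 x1=0x38 x2=0xc7 x3=0xc7  N=1 Z=0
-- IRQ taken; context saved, return-PC = 6 --

SAVED = 0xc7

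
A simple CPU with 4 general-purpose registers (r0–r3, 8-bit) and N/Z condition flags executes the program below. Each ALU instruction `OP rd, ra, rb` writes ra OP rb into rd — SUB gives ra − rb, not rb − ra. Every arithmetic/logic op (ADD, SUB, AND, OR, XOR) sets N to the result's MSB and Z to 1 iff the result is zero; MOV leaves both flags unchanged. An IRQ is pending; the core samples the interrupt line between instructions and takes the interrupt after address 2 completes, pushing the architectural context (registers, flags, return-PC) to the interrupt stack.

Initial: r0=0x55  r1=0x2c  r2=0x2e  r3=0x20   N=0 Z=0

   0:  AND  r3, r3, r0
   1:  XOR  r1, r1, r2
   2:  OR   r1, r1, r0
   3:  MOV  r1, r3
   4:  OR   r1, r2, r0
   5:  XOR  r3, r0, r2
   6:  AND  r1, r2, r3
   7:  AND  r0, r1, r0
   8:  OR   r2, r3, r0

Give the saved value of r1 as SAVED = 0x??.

SAVED = 0x57

after  0: r0=0x55 r1=0x2c r2=0x2e r3=0x00  N=0 Z=1
after  1: r0=0x55 r1=0x02 r2=0x2e r3=0x00  N=0 Z=0
after  2: r0=0x55 r1=0x57 r2=0x2e r3=0x00  N=0 Z=0
-- IRQ taken; context saved, return-PC = 3 --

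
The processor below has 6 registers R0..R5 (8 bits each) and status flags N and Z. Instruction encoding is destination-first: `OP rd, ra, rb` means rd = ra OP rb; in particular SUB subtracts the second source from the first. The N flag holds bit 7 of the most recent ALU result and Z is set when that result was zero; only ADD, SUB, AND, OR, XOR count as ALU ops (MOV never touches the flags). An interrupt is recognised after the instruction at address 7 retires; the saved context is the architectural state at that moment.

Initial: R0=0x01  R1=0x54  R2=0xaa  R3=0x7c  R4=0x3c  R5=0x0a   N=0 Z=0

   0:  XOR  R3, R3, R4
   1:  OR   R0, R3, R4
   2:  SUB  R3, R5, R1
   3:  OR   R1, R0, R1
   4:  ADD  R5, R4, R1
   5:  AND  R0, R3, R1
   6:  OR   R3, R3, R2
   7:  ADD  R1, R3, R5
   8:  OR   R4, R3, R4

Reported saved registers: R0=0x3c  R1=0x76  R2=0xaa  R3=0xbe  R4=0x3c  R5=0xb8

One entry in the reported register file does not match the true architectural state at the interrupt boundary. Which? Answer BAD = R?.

after  0: R0=0x01 R1=0x54 R2=0xaa R3=0x40 R4=0x3c R5=0x0a  N=0 Z=0
after  1: R0=0x7c R1=0x54 R2=0xaa R3=0x40 R4=0x3c R5=0x0a  N=0 Z=0
after  2: R0=0x7c R1=0x54 R2=0xaa R3=0xb6 R4=0x3c R5=0x0a  N=1 Z=0
after  3: R0=0x7c R1=0x7c R2=0xaa R3=0xb6 R4=0x3c R5=0x0a  N=0 Z=0
after  4: R0=0x7c R1=0x7c R2=0xaa R3=0xb6 R4=0x3c R5=0xb8  N=1 Z=0
after  5: R0=0x34 R1=0x7c R2=0xaa R3=0xb6 R4=0x3c R5=0xb8  N=0 Z=0
after  6: R0=0x34 R1=0x7c R2=0xaa R3=0xbe R4=0x3c R5=0xb8  N=1 Z=0
after  7: R0=0x34 R1=0x76 R2=0xaa R3=0xbe R4=0x3c R5=0xb8  N=0 Z=0
-- IRQ taken; context saved, return-PC = 8 --
mismatch: R0: reported 0x3c vs actual 0x34

BAD = R0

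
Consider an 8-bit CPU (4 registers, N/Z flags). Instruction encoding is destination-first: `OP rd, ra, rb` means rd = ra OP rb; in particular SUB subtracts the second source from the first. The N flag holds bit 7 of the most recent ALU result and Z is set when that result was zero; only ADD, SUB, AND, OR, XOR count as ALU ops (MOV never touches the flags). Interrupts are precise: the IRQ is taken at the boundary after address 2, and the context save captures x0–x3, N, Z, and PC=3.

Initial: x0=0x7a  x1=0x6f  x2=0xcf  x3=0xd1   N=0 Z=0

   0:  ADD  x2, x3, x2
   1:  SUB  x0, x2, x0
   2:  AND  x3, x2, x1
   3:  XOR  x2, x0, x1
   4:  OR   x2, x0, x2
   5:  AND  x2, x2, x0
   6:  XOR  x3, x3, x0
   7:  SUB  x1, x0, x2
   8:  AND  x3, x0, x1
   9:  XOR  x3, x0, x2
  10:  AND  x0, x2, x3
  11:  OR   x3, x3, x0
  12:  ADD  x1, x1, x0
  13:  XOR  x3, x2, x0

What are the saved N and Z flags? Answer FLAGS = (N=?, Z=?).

FLAGS = (N=0, Z=0)

after  0: x0=0x7a x1=0x6f x2=0xa0 x3=0xd1  N=1 Z=0
after  1: x0=0x26 x1=0x6f x2=0xa0 x3=0xd1  N=0 Z=0
after  2: x0=0x26 x1=0x6f x2=0xa0 x3=0x20  N=0 Z=0
-- IRQ taken; context saved, return-PC = 3 --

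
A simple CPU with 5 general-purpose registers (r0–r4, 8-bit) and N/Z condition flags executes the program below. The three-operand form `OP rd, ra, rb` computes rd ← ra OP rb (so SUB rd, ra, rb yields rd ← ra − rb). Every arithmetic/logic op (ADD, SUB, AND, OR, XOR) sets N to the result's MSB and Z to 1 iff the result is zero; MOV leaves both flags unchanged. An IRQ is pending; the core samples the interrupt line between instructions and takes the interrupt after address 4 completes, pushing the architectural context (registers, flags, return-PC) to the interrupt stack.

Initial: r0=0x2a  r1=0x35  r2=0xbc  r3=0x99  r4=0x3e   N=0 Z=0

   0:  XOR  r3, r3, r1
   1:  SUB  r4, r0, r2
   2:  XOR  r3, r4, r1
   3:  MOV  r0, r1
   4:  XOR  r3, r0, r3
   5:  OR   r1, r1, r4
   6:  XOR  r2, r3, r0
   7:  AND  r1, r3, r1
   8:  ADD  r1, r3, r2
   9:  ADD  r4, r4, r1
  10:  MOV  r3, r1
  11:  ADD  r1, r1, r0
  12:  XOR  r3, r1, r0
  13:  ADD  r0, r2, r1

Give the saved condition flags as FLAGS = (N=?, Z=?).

after  0: r0=0x2a r1=0x35 r2=0xbc r3=0xac r4=0x3e  N=1 Z=0
after  1: r0=0x2a r1=0x35 r2=0xbc r3=0xac r4=0x6e  N=0 Z=0
after  2: r0=0x2a r1=0x35 r2=0xbc r3=0x5b r4=0x6e  N=0 Z=0
after  3: r0=0x35 r1=0x35 r2=0xbc r3=0x5b r4=0x6e  N=0 Z=0
after  4: r0=0x35 r1=0x35 r2=0xbc r3=0x6e r4=0x6e  N=0 Z=0
-- IRQ taken; context saved, return-PC = 5 --

FLAGS = (N=0, Z=0)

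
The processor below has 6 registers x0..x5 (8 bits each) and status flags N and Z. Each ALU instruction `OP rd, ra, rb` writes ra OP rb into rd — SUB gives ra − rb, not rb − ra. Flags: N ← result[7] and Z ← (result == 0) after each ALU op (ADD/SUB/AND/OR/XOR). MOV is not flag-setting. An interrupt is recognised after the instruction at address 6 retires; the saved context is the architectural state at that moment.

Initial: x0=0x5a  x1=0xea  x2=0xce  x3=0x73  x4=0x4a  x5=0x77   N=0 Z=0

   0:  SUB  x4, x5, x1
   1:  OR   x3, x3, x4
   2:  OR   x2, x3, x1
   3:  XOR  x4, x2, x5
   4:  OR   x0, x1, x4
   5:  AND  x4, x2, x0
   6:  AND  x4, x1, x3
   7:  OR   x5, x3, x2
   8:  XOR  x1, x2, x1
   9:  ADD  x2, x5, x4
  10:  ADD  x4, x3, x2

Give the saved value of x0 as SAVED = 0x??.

after  0: x0=0x5a x1=0xea x2=0xce x3=0x73 x4=0x8d x5=0x77  N=1 Z=0
after  1: x0=0x5a x1=0xea x2=0xce x3=0xff x4=0x8d x5=0x77  N=1 Z=0
after  2: x0=0x5a x1=0xea x2=0xff x3=0xff x4=0x8d x5=0x77  N=1 Z=0
after  3: x0=0x5a x1=0xea x2=0xff x3=0xff x4=0x88 x5=0x77  N=1 Z=0
after  4: x0=0xea x1=0xea x2=0xff x3=0xff x4=0x88 x5=0x77  N=1 Z=0
after  5: x0=0xea x1=0xea x2=0xff x3=0xff x4=0xea x5=0x77  N=1 Z=0
after  6: x0=0xea x1=0xea x2=0xff x3=0xff x4=0xea x5=0x77  N=1 Z=0
-- IRQ taken; context saved, return-PC = 7 --

SAVED = 0xea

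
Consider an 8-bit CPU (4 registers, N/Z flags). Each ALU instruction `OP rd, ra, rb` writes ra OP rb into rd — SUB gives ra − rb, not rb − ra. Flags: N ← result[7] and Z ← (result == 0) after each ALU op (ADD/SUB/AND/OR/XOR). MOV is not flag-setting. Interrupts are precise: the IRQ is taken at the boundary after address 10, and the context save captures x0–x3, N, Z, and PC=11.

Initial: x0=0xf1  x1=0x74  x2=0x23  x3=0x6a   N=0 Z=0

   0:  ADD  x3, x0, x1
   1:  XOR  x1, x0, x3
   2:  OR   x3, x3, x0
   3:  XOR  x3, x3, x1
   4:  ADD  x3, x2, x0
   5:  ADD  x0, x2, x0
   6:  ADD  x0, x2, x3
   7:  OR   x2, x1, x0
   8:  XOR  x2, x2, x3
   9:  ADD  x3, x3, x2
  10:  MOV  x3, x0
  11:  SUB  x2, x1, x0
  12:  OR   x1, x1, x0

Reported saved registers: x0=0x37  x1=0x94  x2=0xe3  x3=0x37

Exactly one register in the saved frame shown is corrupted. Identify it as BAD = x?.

BAD = x2

after  0: x0=0xf1 x1=0x74 x2=0x23 x3=0x65  N=0 Z=0
after  1: x0=0xf1 x1=0x94 x2=0x23 x3=0x65  N=1 Z=0
after  2: x0=0xf1 x1=0x94 x2=0x23 x3=0xf5  N=1 Z=0
after  3: x0=0xf1 x1=0x94 x2=0x23 x3=0x61  N=0 Z=0
after  4: x0=0xf1 x1=0x94 x2=0x23 x3=0x14  N=0 Z=0
after  5: x0=0x14 x1=0x94 x2=0x23 x3=0x14  N=0 Z=0
after  6: x0=0x37 x1=0x94 x2=0x23 x3=0x14  N=0 Z=0
after  7: x0=0x37 x1=0x94 x2=0xb7 x3=0x14  N=1 Z=0
after  8: x0=0x37 x1=0x94 x2=0xa3 x3=0x14  N=1 Z=0
after  9: x0=0x37 x1=0x94 x2=0xa3 x3=0xb7  N=1 Z=0
after 10: x0=0x37 x1=0x94 x2=0xa3 x3=0x37  N=1 Z=0
-- IRQ taken; context saved, return-PC = 11 --
mismatch: x2: reported 0xe3 vs actual 0xa3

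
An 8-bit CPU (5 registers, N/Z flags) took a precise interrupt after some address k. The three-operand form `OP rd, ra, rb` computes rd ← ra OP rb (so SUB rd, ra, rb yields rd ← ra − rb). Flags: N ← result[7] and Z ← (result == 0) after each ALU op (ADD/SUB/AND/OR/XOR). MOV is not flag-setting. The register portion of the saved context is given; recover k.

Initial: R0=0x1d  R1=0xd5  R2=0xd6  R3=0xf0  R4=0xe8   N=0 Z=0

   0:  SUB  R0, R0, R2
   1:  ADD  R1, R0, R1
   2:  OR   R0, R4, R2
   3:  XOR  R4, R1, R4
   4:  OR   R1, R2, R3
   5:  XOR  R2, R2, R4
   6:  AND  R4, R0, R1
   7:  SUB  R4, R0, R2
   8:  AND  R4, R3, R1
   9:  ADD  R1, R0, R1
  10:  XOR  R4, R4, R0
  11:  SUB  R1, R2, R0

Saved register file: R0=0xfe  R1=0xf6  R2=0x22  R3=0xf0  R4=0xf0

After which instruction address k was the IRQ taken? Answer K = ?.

after  0: R0=0x47 R1=0xd5 R2=0xd6 R3=0xf0 R4=0xe8  N=0 Z=0
after  1: R0=0x47 R1=0x1c R2=0xd6 R3=0xf0 R4=0xe8  N=0 Z=0
after  2: R0=0xfe R1=0x1c R2=0xd6 R3=0xf0 R4=0xe8  N=1 Z=0
after  3: R0=0xfe R1=0x1c R2=0xd6 R3=0xf0 R4=0xf4  N=1 Z=0
after  4: R0=0xfe R1=0xf6 R2=0xd6 R3=0xf0 R4=0xf4  N=1 Z=0
after  5: R0=0xfe R1=0xf6 R2=0x22 R3=0xf0 R4=0xf4  N=0 Z=0
after  6: R0=0xfe R1=0xf6 R2=0x22 R3=0xf0 R4=0xf6  N=1 Z=0
after  7: R0=0xfe R1=0xf6 R2=0x22 R3=0xf0 R4=0xdc  N=1 Z=0
after  8: R0=0xfe R1=0xf6 R2=0x22 R3=0xf0 R4=0xf0  N=1 Z=0
-- IRQ taken; context saved, return-PC = 9 --

K = 8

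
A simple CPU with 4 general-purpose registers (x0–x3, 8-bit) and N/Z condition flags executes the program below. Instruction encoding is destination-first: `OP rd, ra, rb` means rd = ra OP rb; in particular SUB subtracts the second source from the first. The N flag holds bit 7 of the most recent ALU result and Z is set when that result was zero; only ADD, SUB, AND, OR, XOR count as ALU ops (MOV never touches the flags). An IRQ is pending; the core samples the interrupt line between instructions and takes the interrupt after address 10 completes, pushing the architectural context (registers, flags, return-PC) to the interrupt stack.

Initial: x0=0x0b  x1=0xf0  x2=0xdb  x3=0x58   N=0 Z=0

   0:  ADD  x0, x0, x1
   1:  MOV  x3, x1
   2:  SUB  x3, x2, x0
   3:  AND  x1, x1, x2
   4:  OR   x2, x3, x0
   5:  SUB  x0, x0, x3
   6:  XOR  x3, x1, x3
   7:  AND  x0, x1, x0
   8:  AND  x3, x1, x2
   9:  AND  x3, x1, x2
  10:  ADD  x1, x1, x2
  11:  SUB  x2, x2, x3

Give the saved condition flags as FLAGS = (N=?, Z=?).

after  0: x0=0xfb x1=0xf0 x2=0xdb x3=0x58  N=1 Z=0
after  1: x0=0xfb x1=0xf0 x2=0xdb x3=0xf0  N=1 Z=0
after  2: x0=0xfb x1=0xf0 x2=0xdb x3=0xe0  N=1 Z=0
after  3: x0=0xfb x1=0xd0 x2=0xdb x3=0xe0  N=1 Z=0
after  4: x0=0xfb x1=0xd0 x2=0xfb x3=0xe0  N=1 Z=0
after  5: x0=0x1b x1=0xd0 x2=0xfb x3=0xe0  N=0 Z=0
after  6: x0=0x1b x1=0xd0 x2=0xfb x3=0x30  N=0 Z=0
after  7: x0=0x10 x1=0xd0 x2=0xfb x3=0x30  N=0 Z=0
after  8: x0=0x10 x1=0xd0 x2=0xfb x3=0xd0  N=1 Z=0
after  9: x0=0x10 x1=0xd0 x2=0xfb x3=0xd0  N=1 Z=0
after 10: x0=0x10 x1=0xcb x2=0xfb x3=0xd0  N=1 Z=0
-- IRQ taken; context saved, return-PC = 11 --

FLAGS = (N=1, Z=0)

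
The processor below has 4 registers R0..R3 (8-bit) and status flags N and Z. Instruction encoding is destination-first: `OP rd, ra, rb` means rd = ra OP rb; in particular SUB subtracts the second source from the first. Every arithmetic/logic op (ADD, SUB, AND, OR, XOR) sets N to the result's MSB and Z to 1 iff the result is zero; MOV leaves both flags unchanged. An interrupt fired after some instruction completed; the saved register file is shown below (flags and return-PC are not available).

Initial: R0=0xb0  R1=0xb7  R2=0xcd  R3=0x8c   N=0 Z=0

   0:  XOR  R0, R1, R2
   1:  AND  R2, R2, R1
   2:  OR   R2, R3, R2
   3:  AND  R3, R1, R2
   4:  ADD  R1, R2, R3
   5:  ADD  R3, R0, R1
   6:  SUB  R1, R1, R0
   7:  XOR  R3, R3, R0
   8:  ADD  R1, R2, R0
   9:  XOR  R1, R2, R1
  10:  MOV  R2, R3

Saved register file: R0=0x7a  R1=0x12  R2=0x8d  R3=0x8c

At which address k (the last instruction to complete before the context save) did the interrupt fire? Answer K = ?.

K = 5

after  0: R0=0x7a R1=0xb7 R2=0xcd R3=0x8c  N=0 Z=0
after  1: R0=0x7a R1=0xb7 R2=0x85 R3=0x8c  N=1 Z=0
after  2: R0=0x7a R1=0xb7 R2=0x8d R3=0x8c  N=1 Z=0
after  3: R0=0x7a R1=0xb7 R2=0x8d R3=0x85  N=1 Z=0
after  4: R0=0x7a R1=0x12 R2=0x8d R3=0x85  N=0 Z=0
after  5: R0=0x7a R1=0x12 R2=0x8d R3=0x8c  N=1 Z=0
-- IRQ taken; context saved, return-PC = 6 --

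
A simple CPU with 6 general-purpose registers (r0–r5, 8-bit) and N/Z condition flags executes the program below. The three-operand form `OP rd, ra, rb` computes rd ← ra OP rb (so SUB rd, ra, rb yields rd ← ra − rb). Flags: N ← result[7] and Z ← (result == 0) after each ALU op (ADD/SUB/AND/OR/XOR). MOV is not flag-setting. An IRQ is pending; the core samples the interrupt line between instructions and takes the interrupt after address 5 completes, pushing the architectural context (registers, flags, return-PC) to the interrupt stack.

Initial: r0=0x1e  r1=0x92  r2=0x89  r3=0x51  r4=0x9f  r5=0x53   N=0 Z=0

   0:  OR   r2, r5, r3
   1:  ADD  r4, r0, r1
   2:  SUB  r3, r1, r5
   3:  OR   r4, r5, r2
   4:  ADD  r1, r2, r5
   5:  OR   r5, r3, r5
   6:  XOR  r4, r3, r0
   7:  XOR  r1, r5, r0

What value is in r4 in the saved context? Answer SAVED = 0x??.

after  0: r0=0x1e r1=0x92 r2=0x53 r3=0x51 r4=0x9f r5=0x53  N=0 Z=0
after  1: r0=0x1e r1=0x92 r2=0x53 r3=0x51 r4=0xb0 r5=0x53  N=1 Z=0
after  2: r0=0x1e r1=0x92 r2=0x53 r3=0x3f r4=0xb0 r5=0x53  N=0 Z=0
after  3: r0=0x1e r1=0x92 r2=0x53 r3=0x3f r4=0x53 r5=0x53  N=0 Z=0
after  4: r0=0x1e r1=0xa6 r2=0x53 r3=0x3f r4=0x53 r5=0x53  N=1 Z=0
after  5: r0=0x1e r1=0xa6 r2=0x53 r3=0x3f r4=0x53 r5=0x7f  N=0 Z=0
-- IRQ taken; context saved, return-PC = 6 --

SAVED = 0x53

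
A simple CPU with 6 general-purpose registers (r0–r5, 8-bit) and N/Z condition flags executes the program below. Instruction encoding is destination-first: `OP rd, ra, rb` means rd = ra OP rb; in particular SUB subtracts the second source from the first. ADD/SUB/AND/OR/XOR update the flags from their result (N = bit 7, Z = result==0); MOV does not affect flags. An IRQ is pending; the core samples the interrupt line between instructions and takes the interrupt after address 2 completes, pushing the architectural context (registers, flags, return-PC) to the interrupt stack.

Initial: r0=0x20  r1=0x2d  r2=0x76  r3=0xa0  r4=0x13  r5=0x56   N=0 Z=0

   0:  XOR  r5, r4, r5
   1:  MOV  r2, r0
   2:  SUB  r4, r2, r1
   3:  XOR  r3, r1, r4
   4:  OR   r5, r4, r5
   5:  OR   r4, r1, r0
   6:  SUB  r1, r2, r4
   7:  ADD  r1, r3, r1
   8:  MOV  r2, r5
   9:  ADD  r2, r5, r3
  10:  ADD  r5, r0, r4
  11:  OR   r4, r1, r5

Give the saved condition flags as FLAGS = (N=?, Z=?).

FLAGS = (N=1, Z=0)

after  0: r0=0x20 r1=0x2d r2=0x76 r3=0xa0 r4=0x13 r5=0x45  N=0 Z=0
after  1: r0=0x20 r1=0x2d r2=0x20 r3=0xa0 r4=0x13 r5=0x45  N=0 Z=0
after  2: r0=0x20 r1=0x2d r2=0x20 r3=0xa0 r4=0xf3 r5=0x45  N=1 Z=0
-- IRQ taken; context saved, return-PC = 3 --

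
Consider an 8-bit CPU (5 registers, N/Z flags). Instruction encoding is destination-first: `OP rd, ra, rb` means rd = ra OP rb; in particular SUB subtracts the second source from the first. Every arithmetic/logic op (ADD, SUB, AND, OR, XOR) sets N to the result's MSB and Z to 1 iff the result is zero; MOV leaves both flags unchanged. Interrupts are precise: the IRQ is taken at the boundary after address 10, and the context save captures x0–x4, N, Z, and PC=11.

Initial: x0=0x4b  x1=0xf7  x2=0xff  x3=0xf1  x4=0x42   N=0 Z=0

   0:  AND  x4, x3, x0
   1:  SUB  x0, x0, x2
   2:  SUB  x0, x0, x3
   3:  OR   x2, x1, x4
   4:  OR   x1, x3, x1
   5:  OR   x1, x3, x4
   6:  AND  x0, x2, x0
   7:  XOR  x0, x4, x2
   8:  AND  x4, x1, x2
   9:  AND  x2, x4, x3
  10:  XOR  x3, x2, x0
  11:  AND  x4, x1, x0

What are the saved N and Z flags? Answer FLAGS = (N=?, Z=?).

after  0: x0=0x4b x1=0xf7 x2=0xff x3=0xf1 x4=0x41  N=0 Z=0
after  1: x0=0x4c x1=0xf7 x2=0xff x3=0xf1 x4=0x41  N=0 Z=0
after  2: x0=0x5b x1=0xf7 x2=0xff x3=0xf1 x4=0x41  N=0 Z=0
after  3: x0=0x5b x1=0xf7 x2=0xf7 x3=0xf1 x4=0x41  N=1 Z=0
after  4: x0=0x5b x1=0xf7 x2=0xf7 x3=0xf1 x4=0x41  N=1 Z=0
after  5: x0=0x5b x1=0xf1 x2=0xf7 x3=0xf1 x4=0x41  N=1 Z=0
after  6: x0=0x53 x1=0xf1 x2=0xf7 x3=0xf1 x4=0x41  N=0 Z=0
after  7: x0=0xb6 x1=0xf1 x2=0xf7 x3=0xf1 x4=0x41  N=1 Z=0
after  8: x0=0xb6 x1=0xf1 x2=0xf7 x3=0xf1 x4=0xf1  N=1 Z=0
after  9: x0=0xb6 x1=0xf1 x2=0xf1 x3=0xf1 x4=0xf1  N=1 Z=0
after 10: x0=0xb6 x1=0xf1 x2=0xf1 x3=0x47 x4=0xf1  N=0 Z=0
-- IRQ taken; context saved, return-PC = 11 --

FLAGS = (N=0, Z=0)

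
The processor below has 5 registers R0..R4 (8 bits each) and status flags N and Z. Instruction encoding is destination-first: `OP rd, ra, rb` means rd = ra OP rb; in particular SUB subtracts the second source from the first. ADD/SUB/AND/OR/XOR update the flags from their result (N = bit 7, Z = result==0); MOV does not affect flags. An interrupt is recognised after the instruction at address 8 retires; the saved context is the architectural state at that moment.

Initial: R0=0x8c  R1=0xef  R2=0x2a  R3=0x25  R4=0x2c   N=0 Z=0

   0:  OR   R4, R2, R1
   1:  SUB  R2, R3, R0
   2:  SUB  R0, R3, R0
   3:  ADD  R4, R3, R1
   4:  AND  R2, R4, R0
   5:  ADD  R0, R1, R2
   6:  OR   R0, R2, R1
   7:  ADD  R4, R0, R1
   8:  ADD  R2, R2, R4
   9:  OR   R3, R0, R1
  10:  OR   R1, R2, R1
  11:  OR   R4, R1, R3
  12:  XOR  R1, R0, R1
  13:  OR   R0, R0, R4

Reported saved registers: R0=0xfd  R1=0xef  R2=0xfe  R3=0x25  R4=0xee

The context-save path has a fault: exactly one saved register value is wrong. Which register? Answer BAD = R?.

after  0: R0=0x8c R1=0xef R2=0x2a R3=0x25 R4=0xef  N=1 Z=0
after  1: R0=0x8c R1=0xef R2=0x99 R3=0x25 R4=0xef  N=1 Z=0
after  2: R0=0x99 R1=0xef R2=0x99 R3=0x25 R4=0xef  N=1 Z=0
after  3: R0=0x99 R1=0xef R2=0x99 R3=0x25 R4=0x14  N=0 Z=0
after  4: R0=0x99 R1=0xef R2=0x10 R3=0x25 R4=0x14  N=0 Z=0
after  5: R0=0xff R1=0xef R2=0x10 R3=0x25 R4=0x14  N=1 Z=0
after  6: R0=0xff R1=0xef R2=0x10 R3=0x25 R4=0x14  N=1 Z=0
after  7: R0=0xff R1=0xef R2=0x10 R3=0x25 R4=0xee  N=1 Z=0
after  8: R0=0xff R1=0xef R2=0xfe R3=0x25 R4=0xee  N=1 Z=0
-- IRQ taken; context saved, return-PC = 9 --
mismatch: R0: reported 0xfd vs actual 0xff

BAD = R0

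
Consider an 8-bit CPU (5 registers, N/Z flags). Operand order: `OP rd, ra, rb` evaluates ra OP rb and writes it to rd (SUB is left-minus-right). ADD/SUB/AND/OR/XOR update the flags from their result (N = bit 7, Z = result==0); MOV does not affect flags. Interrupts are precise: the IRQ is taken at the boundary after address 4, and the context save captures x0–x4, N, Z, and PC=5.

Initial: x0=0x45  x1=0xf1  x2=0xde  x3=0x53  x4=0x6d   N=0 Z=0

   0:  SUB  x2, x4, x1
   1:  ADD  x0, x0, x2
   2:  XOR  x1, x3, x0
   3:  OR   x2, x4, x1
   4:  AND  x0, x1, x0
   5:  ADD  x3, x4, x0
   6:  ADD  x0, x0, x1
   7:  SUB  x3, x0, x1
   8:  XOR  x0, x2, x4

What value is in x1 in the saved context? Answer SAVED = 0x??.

after  0: x0=0x45 x1=0xf1 x2=0x7c x3=0x53 x4=0x6d  N=0 Z=0
after  1: x0=0xc1 x1=0xf1 x2=0x7c x3=0x53 x4=0x6d  N=1 Z=0
after  2: x0=0xc1 x1=0x92 x2=0x7c x3=0x53 x4=0x6d  N=1 Z=0
after  3: x0=0xc1 x1=0x92 x2=0xff x3=0x53 x4=0x6d  N=1 Z=0
after  4: x0=0x80 x1=0x92 x2=0xff x3=0x53 x4=0x6d  N=1 Z=0
-- IRQ taken; context saved, return-PC = 5 --

SAVED = 0x92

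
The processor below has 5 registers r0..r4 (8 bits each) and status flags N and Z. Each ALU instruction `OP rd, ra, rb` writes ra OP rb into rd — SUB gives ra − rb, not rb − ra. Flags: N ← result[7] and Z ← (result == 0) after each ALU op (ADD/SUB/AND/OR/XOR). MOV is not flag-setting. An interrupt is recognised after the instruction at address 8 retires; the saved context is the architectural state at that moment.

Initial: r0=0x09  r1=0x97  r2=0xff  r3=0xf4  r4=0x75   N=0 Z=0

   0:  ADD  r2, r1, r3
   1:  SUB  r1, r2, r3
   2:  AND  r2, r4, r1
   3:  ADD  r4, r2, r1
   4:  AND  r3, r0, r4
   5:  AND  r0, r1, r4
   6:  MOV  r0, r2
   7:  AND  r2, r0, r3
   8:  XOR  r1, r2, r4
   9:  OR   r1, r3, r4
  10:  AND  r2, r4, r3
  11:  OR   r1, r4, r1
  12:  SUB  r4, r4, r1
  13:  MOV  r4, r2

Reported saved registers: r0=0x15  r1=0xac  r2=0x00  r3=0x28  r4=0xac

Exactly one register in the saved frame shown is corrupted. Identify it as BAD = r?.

BAD = r3

after  0: r0=0x09 r1=0x97 r2=0x8b r3=0xf4 r4=0x75  N=1 Z=0
after  1: r0=0x09 r1=0x97 r2=0x8b r3=0xf4 r4=0x75  N=1 Z=0
after  2: r0=0x09 r1=0x97 r2=0x15 r3=0xf4 r4=0x75  N=0 Z=0
after  3: r0=0x09 r1=0x97 r2=0x15 r3=0xf4 r4=0xac  N=1 Z=0
after  4: r0=0x09 r1=0x97 r2=0x15 r3=0x08 r4=0xac  N=0 Z=0
after  5: r0=0x84 r1=0x97 r2=0x15 r3=0x08 r4=0xac  N=1 Z=0
after  6: r0=0x15 r1=0x97 r2=0x15 r3=0x08 r4=0xac  N=1 Z=0
after  7: r0=0x15 r1=0x97 r2=0x00 r3=0x08 r4=0xac  N=0 Z=1
after  8: r0=0x15 r1=0xac r2=0x00 r3=0x08 r4=0xac  N=1 Z=0
-- IRQ taken; context saved, return-PC = 9 --
mismatch: r3: reported 0x28 vs actual 0x08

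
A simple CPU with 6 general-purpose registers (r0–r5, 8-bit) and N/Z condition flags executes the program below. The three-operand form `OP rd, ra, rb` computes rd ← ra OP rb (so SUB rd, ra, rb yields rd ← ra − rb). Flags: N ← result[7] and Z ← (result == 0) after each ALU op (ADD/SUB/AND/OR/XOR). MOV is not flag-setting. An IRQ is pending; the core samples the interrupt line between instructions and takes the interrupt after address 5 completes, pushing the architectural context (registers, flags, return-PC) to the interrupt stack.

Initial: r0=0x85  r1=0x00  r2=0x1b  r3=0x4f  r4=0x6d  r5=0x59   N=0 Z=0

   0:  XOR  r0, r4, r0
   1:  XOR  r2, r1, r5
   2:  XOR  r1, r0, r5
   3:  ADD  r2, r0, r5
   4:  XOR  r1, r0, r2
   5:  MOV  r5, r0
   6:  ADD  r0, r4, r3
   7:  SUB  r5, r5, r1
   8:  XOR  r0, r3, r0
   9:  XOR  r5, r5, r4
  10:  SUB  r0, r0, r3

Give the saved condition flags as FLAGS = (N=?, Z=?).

FLAGS = (N=1, Z=0)

after  0: r0=0xe8 r1=0x00 r2=0x1b r3=0x4f r4=0x6d r5=0x59  N=1 Z=0
after  1: r0=0xe8 r1=0x00 r2=0x59 r3=0x4f r4=0x6d r5=0x59  N=0 Z=0
after  2: r0=0xe8 r1=0xb1 r2=0x59 r3=0x4f r4=0x6d r5=0x59  N=1 Z=0
after  3: r0=0xe8 r1=0xb1 r2=0x41 r3=0x4f r4=0x6d r5=0x59  N=0 Z=0
after  4: r0=0xe8 r1=0xa9 r2=0x41 r3=0x4f r4=0x6d r5=0x59  N=1 Z=0
after  5: r0=0xe8 r1=0xa9 r2=0x41 r3=0x4f r4=0x6d r5=0xe8  N=1 Z=0
-- IRQ taken; context saved, return-PC = 6 --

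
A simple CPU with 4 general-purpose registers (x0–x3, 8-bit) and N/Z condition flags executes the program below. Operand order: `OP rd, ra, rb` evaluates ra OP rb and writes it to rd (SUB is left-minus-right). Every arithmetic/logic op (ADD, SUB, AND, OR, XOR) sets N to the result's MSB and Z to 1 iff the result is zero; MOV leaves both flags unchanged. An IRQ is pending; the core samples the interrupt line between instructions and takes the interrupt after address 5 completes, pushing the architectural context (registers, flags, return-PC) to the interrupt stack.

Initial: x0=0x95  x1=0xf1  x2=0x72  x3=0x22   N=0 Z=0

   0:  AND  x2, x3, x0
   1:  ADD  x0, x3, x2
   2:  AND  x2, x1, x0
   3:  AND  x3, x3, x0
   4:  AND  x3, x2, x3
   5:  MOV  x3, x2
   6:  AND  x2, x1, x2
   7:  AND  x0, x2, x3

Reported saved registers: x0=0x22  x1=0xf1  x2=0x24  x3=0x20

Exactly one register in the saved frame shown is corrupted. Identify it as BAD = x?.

BAD = x2

after  0: x0=0x95 x1=0xf1 x2=0x00 x3=0x22  N=0 Z=1
after  1: x0=0x22 x1=0xf1 x2=0x00 x3=0x22  N=0 Z=0
after  2: x0=0x22 x1=0xf1 x2=0x20 x3=0x22  N=0 Z=0
after  3: x0=0x22 x1=0xf1 x2=0x20 x3=0x22  N=0 Z=0
after  4: x0=0x22 x1=0xf1 x2=0x20 x3=0x20  N=0 Z=0
after  5: x0=0x22 x1=0xf1 x2=0x20 x3=0x20  N=0 Z=0
-- IRQ taken; context saved, return-PC = 6 --
mismatch: x2: reported 0x24 vs actual 0x20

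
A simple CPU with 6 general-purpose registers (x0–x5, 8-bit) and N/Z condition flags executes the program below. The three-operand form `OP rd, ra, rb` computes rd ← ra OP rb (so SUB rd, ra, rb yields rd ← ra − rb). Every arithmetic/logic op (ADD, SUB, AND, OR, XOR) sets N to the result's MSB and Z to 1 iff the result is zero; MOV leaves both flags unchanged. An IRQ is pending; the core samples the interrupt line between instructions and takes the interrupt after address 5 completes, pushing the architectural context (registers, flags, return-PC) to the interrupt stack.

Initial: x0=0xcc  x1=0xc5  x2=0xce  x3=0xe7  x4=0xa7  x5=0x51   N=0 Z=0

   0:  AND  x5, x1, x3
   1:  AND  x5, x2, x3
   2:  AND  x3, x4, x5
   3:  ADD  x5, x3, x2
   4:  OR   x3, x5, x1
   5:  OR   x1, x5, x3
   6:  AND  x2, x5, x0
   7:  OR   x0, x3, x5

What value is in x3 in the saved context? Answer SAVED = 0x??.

SAVED = 0xd5

after  0: x0=0xcc x1=0xc5 x2=0xce x3=0xe7 x4=0xa7 x5=0xc5  N=1 Z=0
after  1: x0=0xcc x1=0xc5 x2=0xce x3=0xe7 x4=0xa7 x5=0xc6  N=1 Z=0
after  2: x0=0xcc x1=0xc5 x2=0xce x3=0x86 x4=0xa7 x5=0xc6  N=1 Z=0
after  3: x0=0xcc x1=0xc5 x2=0xce x3=0x86 x4=0xa7 x5=0x54  N=0 Z=0
after  4: x0=0xcc x1=0xc5 x2=0xce x3=0xd5 x4=0xa7 x5=0x54  N=1 Z=0
after  5: x0=0xcc x1=0xd5 x2=0xce x3=0xd5 x4=0xa7 x5=0x54  N=1 Z=0
-- IRQ taken; context saved, return-PC = 6 --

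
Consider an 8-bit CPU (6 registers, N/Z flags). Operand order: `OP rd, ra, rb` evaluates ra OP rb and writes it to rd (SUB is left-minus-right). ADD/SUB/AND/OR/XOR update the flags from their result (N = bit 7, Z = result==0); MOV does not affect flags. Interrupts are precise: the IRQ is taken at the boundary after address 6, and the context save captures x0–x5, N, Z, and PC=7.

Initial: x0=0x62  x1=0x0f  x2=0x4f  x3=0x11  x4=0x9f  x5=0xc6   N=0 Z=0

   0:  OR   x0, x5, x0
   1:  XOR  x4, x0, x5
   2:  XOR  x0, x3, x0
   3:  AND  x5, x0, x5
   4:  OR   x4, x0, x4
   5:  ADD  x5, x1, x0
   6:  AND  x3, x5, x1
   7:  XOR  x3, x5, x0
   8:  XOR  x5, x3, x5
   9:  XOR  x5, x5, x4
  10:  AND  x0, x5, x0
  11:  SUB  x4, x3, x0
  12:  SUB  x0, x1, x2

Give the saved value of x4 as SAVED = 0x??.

after  0: x0=0xe6 x1=0x0f x2=0x4f x3=0x11 x4=0x9f x5=0xc6  N=1 Z=0
after  1: x0=0xe6 x1=0x0f x2=0x4f x3=0x11 x4=0x20 x5=0xc6  N=0 Z=0
after  2: x0=0xf7 x1=0x0f x2=0x4f x3=0x11 x4=0x20 x5=0xc6  N=1 Z=0
after  3: x0=0xf7 x1=0x0f x2=0x4f x3=0x11 x4=0x20 x5=0xc6  N=1 Z=0
after  4: x0=0xf7 x1=0x0f x2=0x4f x3=0x11 x4=0xf7 x5=0xc6  N=1 Z=0
after  5: x0=0xf7 x1=0x0f x2=0x4f x3=0x11 x4=0xf7 x5=0x06  N=0 Z=0
after  6: x0=0xf7 x1=0x0f x2=0x4f x3=0x06 x4=0xf7 x5=0x06  N=0 Z=0
-- IRQ taken; context saved, return-PC = 7 --

SAVED = 0xf7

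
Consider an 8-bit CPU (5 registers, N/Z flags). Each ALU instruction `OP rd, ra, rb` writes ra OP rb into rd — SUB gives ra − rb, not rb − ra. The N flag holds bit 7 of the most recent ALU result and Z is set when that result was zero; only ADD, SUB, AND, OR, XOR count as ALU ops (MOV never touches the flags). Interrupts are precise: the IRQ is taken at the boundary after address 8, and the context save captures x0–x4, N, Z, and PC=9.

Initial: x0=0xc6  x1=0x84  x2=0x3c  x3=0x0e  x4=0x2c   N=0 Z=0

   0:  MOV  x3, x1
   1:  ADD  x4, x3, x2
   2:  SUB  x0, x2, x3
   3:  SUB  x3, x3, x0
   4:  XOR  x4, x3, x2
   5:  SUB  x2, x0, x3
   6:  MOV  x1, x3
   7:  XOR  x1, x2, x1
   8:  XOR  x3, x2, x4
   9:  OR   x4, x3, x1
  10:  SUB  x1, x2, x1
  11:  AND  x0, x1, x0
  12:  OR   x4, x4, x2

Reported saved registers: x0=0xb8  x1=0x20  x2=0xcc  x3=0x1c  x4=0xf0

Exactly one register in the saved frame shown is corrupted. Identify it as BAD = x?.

after  0: x0=0xc6 x1=0x84 x2=0x3c x3=0x84 x4=0x2c  N=0 Z=0
after  1: x0=0xc6 x1=0x84 x2=0x3c x3=0x84 x4=0xc0  N=1 Z=0
after  2: x0=0xb8 x1=0x84 x2=0x3c x3=0x84 x4=0xc0  N=1 Z=0
after  3: x0=0xb8 x1=0x84 x2=0x3c x3=0xcc x4=0xc0  N=1 Z=0
after  4: x0=0xb8 x1=0x84 x2=0x3c x3=0xcc x4=0xf0  N=1 Z=0
after  5: x0=0xb8 x1=0x84 x2=0xec x3=0xcc x4=0xf0  N=1 Z=0
after  6: x0=0xb8 x1=0xcc x2=0xec x3=0xcc x4=0xf0  N=1 Z=0
after  7: x0=0xb8 x1=0x20 x2=0xec x3=0xcc x4=0xf0  N=0 Z=0
after  8: x0=0xb8 x1=0x20 x2=0xec x3=0x1c x4=0xf0  N=0 Z=0
-- IRQ taken; context saved, return-PC = 9 --
mismatch: x2: reported 0xcc vs actual 0xec

BAD = x2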